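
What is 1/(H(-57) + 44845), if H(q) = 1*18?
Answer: 1/44863 ≈ 2.2290e-5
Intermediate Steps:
H(q) = 18
1/(H(-57) + 44845) = 1/(18 + 44845) = 1/44863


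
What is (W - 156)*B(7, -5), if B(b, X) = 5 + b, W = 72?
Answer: -1008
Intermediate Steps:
(W - 156)*B(7, -5) = (72 - 156)*(5 + 7) = -84*12 = -1008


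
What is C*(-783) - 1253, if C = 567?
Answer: -445214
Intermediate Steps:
C*(-783) - 1253 = 567*(-783) - 1253 = -443961 - 1253 = -445214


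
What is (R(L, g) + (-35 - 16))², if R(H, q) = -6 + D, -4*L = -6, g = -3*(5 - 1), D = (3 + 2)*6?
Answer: 729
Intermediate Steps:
D = 30 (D = 5*6 = 30)
g = -12 (g = -3*4 = -12)
L = 3/2 (L = -¼*(-6) = 3/2 ≈ 1.5000)
R(H, q) = 24 (R(H, q) = -6 + 30 = 24)
(R(L, g) + (-35 - 16))² = (24 + (-35 - 16))² = (24 - 51)² = (-27)² = 729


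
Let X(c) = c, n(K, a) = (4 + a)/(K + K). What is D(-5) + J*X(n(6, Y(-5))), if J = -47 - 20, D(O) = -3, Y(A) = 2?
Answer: -73/2 ≈ -36.500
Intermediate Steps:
n(K, a) = (4 + a)/(2*K) (n(K, a) = (4 + a)/((2*K)) = (4 + a)*(1/(2*K)) = (4 + a)/(2*K))
J = -67
D(-5) + J*X(n(6, Y(-5))) = -3 - 67*(4 + 2)/(2*6) = -3 - 67*6/(2*6) = -3 - 67*1/2 = -3 - 67/2 = -73/2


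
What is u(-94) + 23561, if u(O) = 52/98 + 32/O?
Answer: 54261421/2303 ≈ 23561.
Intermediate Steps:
u(O) = 26/49 + 32/O (u(O) = 52*(1/98) + 32/O = 26/49 + 32/O)
u(-94) + 23561 = (26/49 + 32/(-94)) + 23561 = (26/49 + 32*(-1/94)) + 23561 = (26/49 - 16/47) + 23561 = 438/2303 + 23561 = 54261421/2303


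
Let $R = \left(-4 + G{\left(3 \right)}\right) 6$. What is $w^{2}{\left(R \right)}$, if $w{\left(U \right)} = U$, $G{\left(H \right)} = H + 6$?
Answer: $900$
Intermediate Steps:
$G{\left(H \right)} = 6 + H$
$R = 30$ ($R = \left(-4 + \left(6 + 3\right)\right) 6 = \left(-4 + 9\right) 6 = 5 \cdot 6 = 30$)
$w^{2}{\left(R \right)} = 30^{2} = 900$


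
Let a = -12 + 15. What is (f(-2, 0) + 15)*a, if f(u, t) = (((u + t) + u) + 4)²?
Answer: 45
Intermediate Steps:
f(u, t) = (4 + t + 2*u)² (f(u, t) = (((t + u) + u) + 4)² = ((t + 2*u) + 4)² = (4 + t + 2*u)²)
a = 3
(f(-2, 0) + 15)*a = ((4 + 0 + 2*(-2))² + 15)*3 = ((4 + 0 - 4)² + 15)*3 = (0² + 15)*3 = (0 + 15)*3 = 15*3 = 45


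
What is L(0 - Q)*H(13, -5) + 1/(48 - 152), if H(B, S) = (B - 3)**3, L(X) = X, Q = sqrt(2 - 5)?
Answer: -1/104 - 1000*I*sqrt(3) ≈ -0.0096154 - 1732.1*I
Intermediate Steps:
Q = I*sqrt(3) (Q = sqrt(-3) = I*sqrt(3) ≈ 1.732*I)
H(B, S) = (-3 + B)**3
L(0 - Q)*H(13, -5) + 1/(48 - 152) = (0 - I*sqrt(3))*(-3 + 13)**3 + 1/(48 - 152) = (0 - I*sqrt(3))*10**3 + 1/(-104) = -I*sqrt(3)*1000 - 1/104 = -1000*I*sqrt(3) - 1/104 = -1/104 - 1000*I*sqrt(3)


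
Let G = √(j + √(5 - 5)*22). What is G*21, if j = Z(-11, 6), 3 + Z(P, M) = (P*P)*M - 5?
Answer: 21*√718 ≈ 562.71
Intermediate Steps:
Z(P, M) = -8 + M*P² (Z(P, M) = -3 + ((P*P)*M - 5) = -3 + (P²*M - 5) = -3 + (M*P² - 5) = -3 + (-5 + M*P²) = -8 + M*P²)
j = 718 (j = -8 + 6*(-11)² = -8 + 6*121 = -8 + 726 = 718)
G = √718 (G = √(718 + √(5 - 5)*22) = √(718 + √0*22) = √(718 + 0*22) = √(718 + 0) = √718 ≈ 26.796)
G*21 = √718*21 = 21*√718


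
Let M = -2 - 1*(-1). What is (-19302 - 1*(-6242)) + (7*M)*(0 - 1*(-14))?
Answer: -13158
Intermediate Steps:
M = -1 (M = -2 + 1 = -1)
(-19302 - 1*(-6242)) + (7*M)*(0 - 1*(-14)) = (-19302 - 1*(-6242)) + (7*(-1))*(0 - 1*(-14)) = (-19302 + 6242) - 7*(0 + 14) = -13060 - 7*14 = -13060 - 98 = -13158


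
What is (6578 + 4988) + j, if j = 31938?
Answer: 43504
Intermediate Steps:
(6578 + 4988) + j = (6578 + 4988) + 31938 = 11566 + 31938 = 43504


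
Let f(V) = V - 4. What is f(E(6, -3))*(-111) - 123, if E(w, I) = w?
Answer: -345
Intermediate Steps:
f(V) = -4 + V
f(E(6, -3))*(-111) - 123 = (-4 + 6)*(-111) - 123 = 2*(-111) - 123 = -222 - 123 = -345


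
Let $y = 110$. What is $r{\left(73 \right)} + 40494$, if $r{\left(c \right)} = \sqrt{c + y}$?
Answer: $40494 + \sqrt{183} \approx 40508.0$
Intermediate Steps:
$r{\left(c \right)} = \sqrt{110 + c}$ ($r{\left(c \right)} = \sqrt{c + 110} = \sqrt{110 + c}$)
$r{\left(73 \right)} + 40494 = \sqrt{110 + 73} + 40494 = \sqrt{183} + 40494 = 40494 + \sqrt{183}$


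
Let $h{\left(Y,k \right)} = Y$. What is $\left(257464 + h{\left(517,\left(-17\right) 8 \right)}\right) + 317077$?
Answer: $575058$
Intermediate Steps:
$\left(257464 + h{\left(517,\left(-17\right) 8 \right)}\right) + 317077 = \left(257464 + 517\right) + 317077 = 257981 + 317077 = 575058$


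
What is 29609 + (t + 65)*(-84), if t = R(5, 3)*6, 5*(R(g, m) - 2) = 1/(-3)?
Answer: 115873/5 ≈ 23175.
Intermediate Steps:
R(g, m) = 29/15 (R(g, m) = 2 + (⅕)/(-3) = 2 + (⅕)*(-⅓) = 2 - 1/15 = 29/15)
t = 58/5 (t = (29/15)*6 = 58/5 ≈ 11.600)
29609 + (t + 65)*(-84) = 29609 + (58/5 + 65)*(-84) = 29609 + (383/5)*(-84) = 29609 - 32172/5 = 115873/5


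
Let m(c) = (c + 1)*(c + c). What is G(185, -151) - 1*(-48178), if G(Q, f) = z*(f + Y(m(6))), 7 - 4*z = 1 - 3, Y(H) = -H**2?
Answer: 127849/4 ≈ 31962.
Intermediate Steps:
m(c) = 2*c*(1 + c) (m(c) = (1 + c)*(2*c) = 2*c*(1 + c))
z = 9/4 (z = 7/4 - (1 - 3)/4 = 7/4 - 1/4*(-2) = 7/4 + 1/2 = 9/4 ≈ 2.2500)
G(Q, f) = -15876 + 9*f/4 (G(Q, f) = 9*(f - (2*6*(1 + 6))**2)/4 = 9*(f - (2*6*7)**2)/4 = 9*(f - 1*84**2)/4 = 9*(f - 1*7056)/4 = 9*(f - 7056)/4 = 9*(-7056 + f)/4 = -15876 + 9*f/4)
G(185, -151) - 1*(-48178) = (-15876 + (9/4)*(-151)) - 1*(-48178) = (-15876 - 1359/4) + 48178 = -64863/4 + 48178 = 127849/4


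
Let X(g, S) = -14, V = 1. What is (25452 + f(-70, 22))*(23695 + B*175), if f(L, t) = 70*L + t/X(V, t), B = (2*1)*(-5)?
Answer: 450979155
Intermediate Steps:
B = -10 (B = 2*(-5) = -10)
f(L, t) = 70*L - t/14 (f(L, t) = 70*L + t/(-14) = 70*L - t/14)
(25452 + f(-70, 22))*(23695 + B*175) = (25452 + (70*(-70) - 1/14*22))*(23695 - 10*175) = (25452 + (-4900 - 11/7))*(23695 - 1750) = (25452 - 34311/7)*21945 = (143853/7)*21945 = 450979155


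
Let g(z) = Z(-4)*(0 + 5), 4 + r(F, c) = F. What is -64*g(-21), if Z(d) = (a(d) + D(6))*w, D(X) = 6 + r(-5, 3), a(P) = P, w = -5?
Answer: -11200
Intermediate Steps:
r(F, c) = -4 + F
D(X) = -3 (D(X) = 6 + (-4 - 5) = 6 - 9 = -3)
Z(d) = 15 - 5*d (Z(d) = (d - 3)*(-5) = (-3 + d)*(-5) = 15 - 5*d)
g(z) = 175 (g(z) = (15 - 5*(-4))*(0 + 5) = (15 + 20)*5 = 35*5 = 175)
-64*g(-21) = -64*175 = -11200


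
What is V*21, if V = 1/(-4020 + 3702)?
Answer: -7/106 ≈ -0.066038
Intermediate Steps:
V = -1/318 (V = 1/(-318) = -1/318 ≈ -0.0031447)
V*21 = -1/318*21 = -7/106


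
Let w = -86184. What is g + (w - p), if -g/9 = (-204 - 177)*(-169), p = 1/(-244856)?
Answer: -162996966359/244856 ≈ -6.6569e+5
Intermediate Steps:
p = -1/244856 ≈ -4.0840e-6
g = -579501 (g = -9*(-204 - 177)*(-169) = -(-3429)*(-169) = -9*64389 = -579501)
g + (w - p) = -579501 + (-86184 - 1*(-1/244856)) = -579501 + (-86184 + 1/244856) = -579501 - 21102669503/244856 = -162996966359/244856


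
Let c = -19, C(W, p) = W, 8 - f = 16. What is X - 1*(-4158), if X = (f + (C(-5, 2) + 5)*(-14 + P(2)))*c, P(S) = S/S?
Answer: 4310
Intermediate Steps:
f = -8 (f = 8 - 1*16 = 8 - 16 = -8)
P(S) = 1
X = 152 (X = (-8 + (-5 + 5)*(-14 + 1))*(-19) = (-8 + 0*(-13))*(-19) = (-8 + 0)*(-19) = -8*(-19) = 152)
X - 1*(-4158) = 152 - 1*(-4158) = 152 + 4158 = 4310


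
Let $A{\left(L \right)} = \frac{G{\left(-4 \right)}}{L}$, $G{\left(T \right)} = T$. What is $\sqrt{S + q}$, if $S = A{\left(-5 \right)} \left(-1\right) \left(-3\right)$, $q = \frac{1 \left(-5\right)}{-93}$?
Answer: $\frac{\sqrt{530565}}{465} \approx 1.5665$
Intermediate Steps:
$A{\left(L \right)} = - \frac{4}{L}$
$q = \frac{5}{93}$ ($q = \left(-5\right) \left(- \frac{1}{93}\right) = \frac{5}{93} \approx 0.053763$)
$S = \frac{12}{5}$ ($S = - \frac{4}{-5} \left(-1\right) \left(-3\right) = \left(-4\right) \left(- \frac{1}{5}\right) \left(-1\right) \left(-3\right) = \frac{4}{5} \left(-1\right) \left(-3\right) = \left(- \frac{4}{5}\right) \left(-3\right) = \frac{12}{5} \approx 2.4$)
$\sqrt{S + q} = \sqrt{\frac{12}{5} + \frac{5}{93}} = \sqrt{\frac{1141}{465}} = \frac{\sqrt{530565}}{465}$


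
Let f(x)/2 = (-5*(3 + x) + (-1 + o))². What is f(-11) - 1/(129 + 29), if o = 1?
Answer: 505599/158 ≈ 3200.0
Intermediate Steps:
f(x) = 2*(-15 - 5*x)² (f(x) = 2*(-5*(3 + x) + (-1 + 1))² = 2*((-15 - 5*x) + 0)² = 2*(-15 - 5*x)²)
f(-11) - 1/(129 + 29) = 50*(3 - 11)² - 1/(129 + 29) = 50*(-8)² - 1/158 = 50*64 - 1*1/158 = 3200 - 1/158 = 505599/158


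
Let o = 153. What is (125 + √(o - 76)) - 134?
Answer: -9 + √77 ≈ -0.22504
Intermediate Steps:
(125 + √(o - 76)) - 134 = (125 + √(153 - 76)) - 134 = (125 + √77) - 134 = -9 + √77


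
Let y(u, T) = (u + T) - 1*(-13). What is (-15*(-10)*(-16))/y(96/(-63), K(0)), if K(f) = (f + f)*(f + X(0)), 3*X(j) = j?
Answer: -50400/241 ≈ -209.13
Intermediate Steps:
X(j) = j/3
K(f) = 2*f² (K(f) = (f + f)*(f + (⅓)*0) = (2*f)*(f + 0) = (2*f)*f = 2*f²)
y(u, T) = 13 + T + u (y(u, T) = (T + u) + 13 = 13 + T + u)
(-15*(-10)*(-16))/y(96/(-63), K(0)) = (-15*(-10)*(-16))/(13 + 2*0² + 96/(-63)) = (150*(-16))/(13 + 2*0 + 96*(-1/63)) = -2400/(13 + 0 - 32/21) = -2400/241/21 = -2400*21/241 = -50400/241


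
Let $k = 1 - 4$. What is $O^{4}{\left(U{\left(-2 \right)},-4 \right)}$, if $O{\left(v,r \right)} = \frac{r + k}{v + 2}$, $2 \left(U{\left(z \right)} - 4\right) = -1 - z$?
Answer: $\frac{38416}{28561} \approx 1.3451$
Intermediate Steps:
$k = -3$
$U{\left(z \right)} = \frac{7}{2} - \frac{z}{2}$ ($U{\left(z \right)} = 4 + \frac{-1 - z}{2} = 4 - \left(\frac{1}{2} + \frac{z}{2}\right) = \frac{7}{2} - \frac{z}{2}$)
$O{\left(v,r \right)} = \frac{-3 + r}{2 + v}$ ($O{\left(v,r \right)} = \frac{r - 3}{v + 2} = \frac{-3 + r}{2 + v}$)
$O^{4}{\left(U{\left(-2 \right)},-4 \right)} = \left(\frac{-3 - 4}{2 + \left(\frac{7}{2} - -1\right)}\right)^{4} = \left(\frac{1}{2 + \left(\frac{7}{2} + 1\right)} \left(-7\right)\right)^{4} = \left(\frac{1}{2 + \frac{9}{2}} \left(-7\right)\right)^{4} = \left(\frac{1}{\frac{13}{2}} \left(-7\right)\right)^{4} = \left(\frac{2}{13} \left(-7\right)\right)^{4} = \left(- \frac{14}{13}\right)^{4} = \frac{38416}{28561}$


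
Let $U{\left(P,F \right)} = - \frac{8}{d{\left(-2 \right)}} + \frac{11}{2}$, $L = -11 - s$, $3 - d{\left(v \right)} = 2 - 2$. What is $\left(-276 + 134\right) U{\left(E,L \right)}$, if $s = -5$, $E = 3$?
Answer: $- \frac{1207}{3} \approx -402.33$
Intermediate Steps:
$d{\left(v \right)} = 3$ ($d{\left(v \right)} = 3 - \left(2 - 2\right) = 3 - 0 = 3 + 0 = 3$)
$L = -6$ ($L = -11 - -5 = -11 + 5 = -6$)
$U{\left(P,F \right)} = \frac{17}{6}$ ($U{\left(P,F \right)} = - \frac{8}{3} + \frac{11}{2} = \frac{17}{6}$)
$\left(-276 + 134\right) U{\left(E,L \right)} = \left(-276 + 134\right) \frac{17}{6} = \left(-142\right) \frac{17}{6} = - \frac{1207}{3}$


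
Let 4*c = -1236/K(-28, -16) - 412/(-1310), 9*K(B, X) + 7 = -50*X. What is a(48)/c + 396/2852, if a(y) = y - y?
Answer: 99/713 ≈ 0.13885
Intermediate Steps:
K(B, X) = -7/9 - 50*X/9 (K(B, X) = -7/9 + (-50*X)/9 = -7/9 - 50*X/9)
c = -3561431/1038830 (c = (-1236/(-7/9 - 50/9*(-16)) - 412/(-1310))/4 = (-1236/(-7/9 + 800/9) - 412*(-1/1310))/4 = (-1236/793/9 + 206/655)/4 = (-1236*9/793 + 206/655)/4 = (-11124/793 + 206/655)/4 = (¼)*(-7122862/519415) = -3561431/1038830 ≈ -3.4283)
a(y) = 0
a(48)/c + 396/2852 = 0/(-3561431/1038830) + 396/2852 = 0*(-1038830/3561431) + 396*(1/2852) = 0 + 99/713 = 99/713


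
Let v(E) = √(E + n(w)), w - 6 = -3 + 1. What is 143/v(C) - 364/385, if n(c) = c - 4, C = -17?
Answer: -52/55 - 143*I*√17/17 ≈ -0.94545 - 34.683*I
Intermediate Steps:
w = 4 (w = 6 + (-3 + 1) = 6 - 2 = 4)
n(c) = -4 + c
v(E) = √E (v(E) = √(E + (-4 + 4)) = √(E + 0) = √E)
143/v(C) - 364/385 = 143/(√(-17)) - 364/385 = 143/((I*√17)) - 364*1/385 = 143*(-I*√17/17) - 52/55 = -143*I*√17/17 - 52/55 = -52/55 - 143*I*√17/17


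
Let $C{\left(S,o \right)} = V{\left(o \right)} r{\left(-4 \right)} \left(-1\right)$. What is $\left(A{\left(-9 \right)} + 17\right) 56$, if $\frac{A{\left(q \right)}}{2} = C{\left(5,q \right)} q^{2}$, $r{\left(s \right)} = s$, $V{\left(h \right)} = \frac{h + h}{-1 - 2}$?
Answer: $218680$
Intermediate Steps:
$V{\left(h \right)} = - \frac{2 h}{3}$ ($V{\left(h \right)} = \frac{2 h}{-3} = 2 h \left(- \frac{1}{3}\right) = - \frac{2 h}{3}$)
$C{\left(S,o \right)} = - \frac{8 o}{3}$ ($C{\left(S,o \right)} = - \frac{2 o}{3} \left(-4\right) \left(-1\right) = \frac{8 o}{3} \left(-1\right) = - \frac{8 o}{3}$)
$A{\left(q \right)} = - \frac{16 q^{3}}{3}$ ($A{\left(q \right)} = 2 - \frac{8 q}{3} q^{2} = 2 \left(- \frac{8 q^{3}}{3}\right) = - \frac{16 q^{3}}{3}$)
$\left(A{\left(-9 \right)} + 17\right) 56 = \left(- \frac{16 \left(-9\right)^{3}}{3} + 17\right) 56 = \left(\left(- \frac{16}{3}\right) \left(-729\right) + 17\right) 56 = \left(3888 + 17\right) 56 = 3905 \cdot 56 = 218680$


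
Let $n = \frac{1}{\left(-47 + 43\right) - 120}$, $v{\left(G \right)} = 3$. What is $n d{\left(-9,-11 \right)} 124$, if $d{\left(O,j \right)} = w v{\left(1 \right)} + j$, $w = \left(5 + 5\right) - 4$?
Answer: $-7$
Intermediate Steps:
$w = 6$ ($w = 10 - 4 = 6$)
$n = - \frac{1}{124}$ ($n = \frac{1}{-4 - 120} = \frac{1}{-124} = - \frac{1}{124} \approx -0.0080645$)
$d{\left(O,j \right)} = 18 + j$ ($d{\left(O,j \right)} = 6 \cdot 3 + j = 18 + j$)
$n d{\left(-9,-11 \right)} 124 = - \frac{18 - 11}{124} \cdot 124 = \left(- \frac{1}{124}\right) 7 \cdot 124 = \left(- \frac{7}{124}\right) 124 = -7$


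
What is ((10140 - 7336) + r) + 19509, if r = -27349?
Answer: -5036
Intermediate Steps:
((10140 - 7336) + r) + 19509 = ((10140 - 7336) - 27349) + 19509 = (2804 - 27349) + 19509 = -24545 + 19509 = -5036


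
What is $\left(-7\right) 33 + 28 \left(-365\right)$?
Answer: $-10451$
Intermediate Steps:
$\left(-7\right) 33 + 28 \left(-365\right) = -231 - 10220 = -10451$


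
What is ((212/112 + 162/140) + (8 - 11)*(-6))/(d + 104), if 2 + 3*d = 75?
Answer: 1263/7700 ≈ 0.16403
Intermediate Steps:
d = 73/3 (d = -⅔ + (⅓)*75 = -⅔ + 25 = 73/3 ≈ 24.333)
((212/112 + 162/140) + (8 - 11)*(-6))/(d + 104) = ((212/112 + 162/140) + (8 - 11)*(-6))/(73/3 + 104) = ((212*(1/112) + 162*(1/140)) - 3*(-6))/(385/3) = ((53/28 + 81/70) + 18)*(3/385) = (61/20 + 18)*(3/385) = (421/20)*(3/385) = 1263/7700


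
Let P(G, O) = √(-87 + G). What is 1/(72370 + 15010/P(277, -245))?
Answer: 7237/523623111 - 79*√190/5236231110 ≈ 1.3613e-5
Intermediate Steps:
1/(72370 + 15010/P(277, -245)) = 1/(72370 + 15010/(√(-87 + 277))) = 1/(72370 + 15010/(√190)) = 1/(72370 + 15010*(√190/190)) = 1/(72370 + 79*√190)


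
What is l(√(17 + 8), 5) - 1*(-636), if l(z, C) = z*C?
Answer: 661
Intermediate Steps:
l(z, C) = C*z
l(√(17 + 8), 5) - 1*(-636) = 5*√(17 + 8) - 1*(-636) = 5*√25 + 636 = 5*5 + 636 = 25 + 636 = 661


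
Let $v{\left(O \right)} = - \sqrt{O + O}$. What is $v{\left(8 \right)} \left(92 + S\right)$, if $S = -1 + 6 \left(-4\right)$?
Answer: $-268$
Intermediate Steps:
$S = -25$ ($S = -1 - 24 = -25$)
$v{\left(O \right)} = - \sqrt{2} \sqrt{O}$ ($v{\left(O \right)} = - \sqrt{2 O} = - \sqrt{2} \sqrt{O}$)
$v{\left(8 \right)} \left(92 + S\right) = - \sqrt{2} \sqrt{8} \left(92 - 25\right) = - \sqrt{2} \cdot 2 \sqrt{2} \cdot 67 = \left(-4\right) 67 = -268$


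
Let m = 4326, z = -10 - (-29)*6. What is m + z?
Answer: 4490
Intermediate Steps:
z = 164 (z = -10 - 29*(-6) = -10 + 174 = 164)
m + z = 4326 + 164 = 4490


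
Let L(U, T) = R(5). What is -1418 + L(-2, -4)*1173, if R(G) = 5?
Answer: 4447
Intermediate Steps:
L(U, T) = 5
-1418 + L(-2, -4)*1173 = -1418 + 5*1173 = -1418 + 5865 = 4447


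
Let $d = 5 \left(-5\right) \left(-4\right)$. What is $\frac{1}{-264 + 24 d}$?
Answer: $\frac{1}{2136} \approx 0.00046816$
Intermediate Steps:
$d = 100$ ($d = \left(-25\right) \left(-4\right) = 100$)
$\frac{1}{-264 + 24 d} = \frac{1}{-264 + 24 \cdot 100} = \frac{1}{-264 + 2400} = \frac{1}{2136}$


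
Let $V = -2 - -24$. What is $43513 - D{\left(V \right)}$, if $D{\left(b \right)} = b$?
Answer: $43491$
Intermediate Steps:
$V = 22$ ($V = -2 + 24 = 22$)
$43513 - D{\left(V \right)} = 43513 - 22 = 43491$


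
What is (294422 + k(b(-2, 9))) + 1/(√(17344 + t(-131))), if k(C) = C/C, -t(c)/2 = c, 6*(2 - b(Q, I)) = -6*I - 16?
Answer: 294423 + √17606/17606 ≈ 2.9442e+5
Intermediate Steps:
b(Q, I) = 14/3 + I (b(Q, I) = 2 - (-6*I - 16)/6 = 2 - (-16 - 6*I)/6 = 2 + (8/3 + I) = 14/3 + I)
t(c) = -2*c
k(C) = 1
(294422 + k(b(-2, 9))) + 1/(√(17344 + t(-131))) = (294422 + 1) + 1/(√(17344 - 2*(-131))) = 294423 + 1/(√(17344 + 262)) = 294423 + 1/(√17606) = 294423 + √17606/17606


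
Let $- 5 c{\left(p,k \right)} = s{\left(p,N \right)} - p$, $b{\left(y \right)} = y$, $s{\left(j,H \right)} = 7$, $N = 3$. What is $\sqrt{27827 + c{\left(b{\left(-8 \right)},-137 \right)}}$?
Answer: $4 \sqrt{1739} \approx 166.81$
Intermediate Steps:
$c{\left(p,k \right)} = - \frac{7}{5} + \frac{p}{5}$ ($c{\left(p,k \right)} = - \frac{7 - p}{5} = - \frac{7}{5} + \frac{p}{5}$)
$\sqrt{27827 + c{\left(b{\left(-8 \right)},-137 \right)}} = \sqrt{27827 + \left(- \frac{7}{5} + \frac{1}{5} \left(-8\right)\right)} = \sqrt{27827 - 3} = \sqrt{27824} = 4 \sqrt{1739}$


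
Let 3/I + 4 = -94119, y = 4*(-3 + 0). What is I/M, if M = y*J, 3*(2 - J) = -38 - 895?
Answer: 1/117841996 ≈ 8.4859e-9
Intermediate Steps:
J = 313 (J = 2 - (-38 - 895)/3 = 2 - ⅓*(-933) = 2 + 311 = 313)
y = -12 (y = 4*(-3) = -12)
M = -3756 (M = -12*313 = -3756)
I = -3/94123 (I = 3/(-4 - 94119) = 3/(-94123) = 3*(-1/94123) = -3/94123 ≈ -3.1873e-5)
I/M = -3/94123/(-3756) = -3/94123*(-1/3756) = 1/117841996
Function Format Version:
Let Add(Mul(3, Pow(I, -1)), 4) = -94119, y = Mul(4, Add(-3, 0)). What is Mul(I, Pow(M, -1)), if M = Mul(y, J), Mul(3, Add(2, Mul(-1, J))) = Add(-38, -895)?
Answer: Rational(1, 117841996) ≈ 8.4859e-9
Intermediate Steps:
J = 313 (J = Add(2, Mul(Rational(-1, 3), Add(-38, -895))) = Add(2, Mul(Rational(-1, 3), -933)) = Add(2, 311) = 313)
y = -12 (y = Mul(4, -3) = -12)
M = -3756 (M = Mul(-12, 313) = -3756)
I = Rational(-3, 94123) (I = Mul(3, Pow(Add(-4, -94119), -1)) = Mul(3, Pow(-94123, -1)) = Mul(3, Rational(-1, 94123)) = Rational(-3, 94123) ≈ -3.1873e-5)
Mul(I, Pow(M, -1)) = Mul(Rational(-3, 94123), Pow(-3756, -1)) = Mul(Rational(-3, 94123), Rational(-1, 3756)) = Rational(1, 117841996)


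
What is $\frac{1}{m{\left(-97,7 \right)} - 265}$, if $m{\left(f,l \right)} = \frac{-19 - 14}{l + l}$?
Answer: $- \frac{14}{3743} \approx -0.0037403$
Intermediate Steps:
$m{\left(f,l \right)} = - \frac{33}{2 l}$
$\frac{1}{m{\left(-97,7 \right)} - 265} = \frac{1}{- \frac{33}{2 \cdot 7} - 265} = \frac{1}{\left(- \frac{33}{2}\right) \frac{1}{7} - 265} = \frac{1}{- \frac{33}{14} - 265} = \frac{1}{- \frac{3743}{14}} = - \frac{14}{3743}$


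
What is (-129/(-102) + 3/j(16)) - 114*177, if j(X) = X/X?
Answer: -685907/34 ≈ -20174.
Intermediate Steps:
j(X) = 1
(-129/(-102) + 3/j(16)) - 114*177 = (-129/(-102) + 3/1) - 114*177 = (-129*(-1/102) + 3*1) - 20178 = (43/34 + 3) - 20178 = 145/34 - 20178 = -685907/34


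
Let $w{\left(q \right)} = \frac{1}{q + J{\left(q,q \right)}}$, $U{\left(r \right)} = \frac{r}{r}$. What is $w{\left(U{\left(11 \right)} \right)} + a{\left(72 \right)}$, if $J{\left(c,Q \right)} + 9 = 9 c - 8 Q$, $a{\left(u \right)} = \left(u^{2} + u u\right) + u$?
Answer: $\frac{73079}{7} \approx 10440.0$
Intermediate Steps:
$U{\left(r \right)} = 1$
$a{\left(u \right)} = u + 2 u^{2}$ ($a{\left(u \right)} = \left(u^{2} + u^{2}\right) + u = 2 u^{2} + u = u + 2 u^{2}$)
$J{\left(c,Q \right)} = -9 - 8 Q + 9 c$ ($J{\left(c,Q \right)} = -9 - \left(- 9 c + 8 Q\right) = -9 - 8 Q + 9 c$)
$w{\left(q \right)} = \frac{1}{-9 + 2 q}$ ($w{\left(q \right)} = \frac{1}{q - \left(9 - q\right)} = \frac{1}{q + \left(-9 + q\right)} = \frac{1}{-9 + 2 q}$)
$w{\left(U{\left(11 \right)} \right)} + a{\left(72 \right)} = \frac{1}{-9 + 2 \cdot 1} + 72 \left(1 + 2 \cdot 72\right) = \frac{1}{-9 + 2} + 72 \left(1 + 144\right) = \frac{1}{-7} + 72 \cdot 145 = - \frac{1}{7} + 10440 = \frac{73079}{7}$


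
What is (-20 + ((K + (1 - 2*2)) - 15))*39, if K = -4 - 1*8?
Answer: -1950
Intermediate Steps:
K = -12 (K = -4 - 8 = -12)
(-20 + ((K + (1 - 2*2)) - 15))*39 = (-20 + ((-12 + (1 - 2*2)) - 15))*39 = (-20 + ((-12 + (1 - 4)) - 15))*39 = (-20 + ((-12 - 3) - 15))*39 = (-20 + (-15 - 15))*39 = (-20 - 30)*39 = -50*39 = -1950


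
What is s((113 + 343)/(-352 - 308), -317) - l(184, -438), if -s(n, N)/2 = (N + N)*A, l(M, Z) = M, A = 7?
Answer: 8692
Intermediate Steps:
s(n, N) = -28*N (s(n, N) = -2*(N + N)*7 = -2*2*N*7 = -28*N)
s((113 + 343)/(-352 - 308), -317) - l(184, -438) = -28*(-317) - 1*184 = 8876 - 184 = 8692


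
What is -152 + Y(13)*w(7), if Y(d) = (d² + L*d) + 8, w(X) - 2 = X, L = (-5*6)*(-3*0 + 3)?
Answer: -9089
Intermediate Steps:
L = -90 (L = -30*(0 + 3) = -30*3 = -90)
w(X) = 2 + X
Y(d) = 8 + d² - 90*d (Y(d) = (d² - 90*d) + 8 = 8 + d² - 90*d)
-152 + Y(13)*w(7) = -152 + (8 + 13² - 90*13)*(2 + 7) = -152 + (8 + 169 - 1170)*9 = -152 - 993*9 = -152 - 8937 = -9089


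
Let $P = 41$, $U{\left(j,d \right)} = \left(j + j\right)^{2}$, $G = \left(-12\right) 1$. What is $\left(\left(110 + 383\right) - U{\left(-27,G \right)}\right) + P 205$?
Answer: $5982$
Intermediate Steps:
$G = -12$
$U{\left(j,d \right)} = 4 j^{2}$ ($U{\left(j,d \right)} = \left(2 j\right)^{2} = 4 j^{2}$)
$\left(\left(110 + 383\right) - U{\left(-27,G \right)}\right) + P 205 = \left(\left(110 + 383\right) - 4 \left(-27\right)^{2}\right) + 41 \cdot 205 = \left(493 - 4 \cdot 729\right) + 8405 = \left(493 - 2916\right) + 8405 = -2423 + 8405 = 5982$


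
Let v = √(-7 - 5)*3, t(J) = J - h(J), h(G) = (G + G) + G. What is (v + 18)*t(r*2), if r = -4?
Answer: 288 + 96*I*√3 ≈ 288.0 + 166.28*I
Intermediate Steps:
h(G) = 3*G (h(G) = 2*G + G = 3*G)
t(J) = -2*J (t(J) = J - 3*J = -2*J)
v = 6*I*√3 (v = √(-12)*3 = (2*I*√3)*3 = 6*I*√3 ≈ 10.392*I)
(v + 18)*t(r*2) = (6*I*√3 + 18)*(-(-8)*2) = (18 + 6*I*√3)*(-2*(-8)) = (18 + 6*I*√3)*16 = 288 + 96*I*√3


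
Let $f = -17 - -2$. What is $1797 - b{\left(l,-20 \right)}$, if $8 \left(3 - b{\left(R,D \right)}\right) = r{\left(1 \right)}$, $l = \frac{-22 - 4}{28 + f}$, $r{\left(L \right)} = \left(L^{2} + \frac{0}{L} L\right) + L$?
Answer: $\frac{7177}{4} \approx 1794.3$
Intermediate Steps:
$f = -15$ ($f = -17 + 2 = -15$)
$r{\left(L \right)} = L + L^{2}$ ($r{\left(L \right)} = \left(L^{2} + 0 L\right) + L = \left(L^{2} + 0\right) + L = L^{2} + L = L + L^{2}$)
$l = -2$ ($l = \frac{-22 - 4}{28 - 15} = - \frac{26}{13} = \left(-26\right) \frac{1}{13} = -2$)
$b{\left(R,D \right)} = \frac{11}{4}$ ($b{\left(R,D \right)} = 3 - \frac{1 \left(1 + 1\right)}{8} = 3 - \frac{1 \cdot 2}{8} = 3 - \frac{1}{4} = \frac{11}{4}$)
$1797 - b{\left(l,-20 \right)} = 1797 - \frac{11}{4} = \frac{7177}{4}$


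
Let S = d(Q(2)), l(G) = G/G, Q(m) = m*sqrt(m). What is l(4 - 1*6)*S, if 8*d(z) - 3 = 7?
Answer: 5/4 ≈ 1.2500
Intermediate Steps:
Q(m) = m**(3/2)
l(G) = 1
d(z) = 5/4 (d(z) = 3/8 + (1/8)*7 = 3/8 + 7/8 = 5/4)
S = 5/4 ≈ 1.2500
l(4 - 1*6)*S = 1*(5/4) = 5/4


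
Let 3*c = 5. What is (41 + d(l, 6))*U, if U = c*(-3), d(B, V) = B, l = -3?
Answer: -190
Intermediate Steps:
c = 5/3 (c = (1/3)*5 = 5/3 ≈ 1.6667)
U = -5 (U = (5/3)*(-3) = -5)
(41 + d(l, 6))*U = (41 - 3)*(-5) = 38*(-5) = -190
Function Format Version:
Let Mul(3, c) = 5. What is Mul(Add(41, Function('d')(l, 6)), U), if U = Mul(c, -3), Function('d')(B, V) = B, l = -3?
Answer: -190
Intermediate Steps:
c = Rational(5, 3) (c = Mul(Rational(1, 3), 5) = Rational(5, 3) ≈ 1.6667)
U = -5 (U = Mul(Rational(5, 3), -3) = -5)
Mul(Add(41, Function('d')(l, 6)), U) = Mul(Add(41, -3), -5) = Mul(38, -5) = -190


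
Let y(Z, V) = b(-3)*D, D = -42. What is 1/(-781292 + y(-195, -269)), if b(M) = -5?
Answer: -1/781082 ≈ -1.2803e-6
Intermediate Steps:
y(Z, V) = 210 (y(Z, V) = -5*(-42) = 210)
1/(-781292 + y(-195, -269)) = 1/(-781292 + 210) = 1/(-781082) = -1/781082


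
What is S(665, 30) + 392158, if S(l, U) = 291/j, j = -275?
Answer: 107843159/275 ≈ 3.9216e+5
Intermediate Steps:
S(l, U) = -291/275 (S(l, U) = 291/(-275) = 291*(-1/275) = -291/275)
S(665, 30) + 392158 = -291/275 + 392158 = 107843159/275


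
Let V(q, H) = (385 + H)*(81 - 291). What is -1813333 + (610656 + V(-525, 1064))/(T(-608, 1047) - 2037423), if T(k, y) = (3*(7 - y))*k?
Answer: -84902166515/46821 ≈ -1.8133e+6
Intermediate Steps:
T(k, y) = k*(21 - 3*y) (T(k, y) = (21 - 3*y)*k = k*(21 - 3*y))
V(q, H) = -80850 - 210*H (V(q, H) = (385 + H)*(-210) = -80850 - 210*H)
-1813333 + (610656 + V(-525, 1064))/(T(-608, 1047) - 2037423) = -1813333 + (610656 + (-80850 - 210*1064))/(3*(-608)*(7 - 1*1047) - 2037423) = -1813333 + (610656 + (-80850 - 223440))/(3*(-608)*(7 - 1047) - 2037423) = -1813333 + (610656 - 304290)/(3*(-608)*(-1040) - 2037423) = -1813333 + 306366/(1896960 - 2037423) = -1813333 + 306366/(-140463) = -1813333 + 306366*(-1/140463) = -1813333 - 102122/46821 = -84902166515/46821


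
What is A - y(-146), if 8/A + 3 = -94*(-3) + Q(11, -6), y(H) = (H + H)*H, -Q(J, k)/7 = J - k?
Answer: -852639/20 ≈ -42632.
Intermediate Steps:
Q(J, k) = -7*J + 7*k (Q(J, k) = -7*(J - k) = -7*J + 7*k)
y(H) = 2*H² (y(H) = (2*H)*H = 2*H²)
A = 1/20 (A = 8/(-3 + (-94*(-3) + (-7*11 + 7*(-6)))) = 8/(-3 + (282 + (-77 - 42))) = 8/(-3 + (282 - 119)) = 8/(-3 + 163) = 8/160 = 8*(1/160) = 1/20 ≈ 0.050000)
A - y(-146) = 1/20 - 2*(-146)² = 1/20 - 2*21316 = 1/20 - 1*42632 = 1/20 - 42632 = -852639/20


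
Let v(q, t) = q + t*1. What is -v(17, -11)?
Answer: -6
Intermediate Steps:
v(q, t) = q + t
-v(17, -11) = -(17 - 11) = -1*6 = -6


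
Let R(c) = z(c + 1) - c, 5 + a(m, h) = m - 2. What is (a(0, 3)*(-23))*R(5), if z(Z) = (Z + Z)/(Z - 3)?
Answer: -161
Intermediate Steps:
a(m, h) = -7 + m (a(m, h) = -5 + (m - 2) = -5 + (-2 + m) = -7 + m)
z(Z) = 2*Z/(-3 + Z) (z(Z) = (2*Z)/(-3 + Z) = 2*Z/(-3 + Z))
R(c) = -c + 2*(1 + c)/(-2 + c) (R(c) = 2*(c + 1)/(-3 + (c + 1)) - c = 2*(1 + c)/(-3 + (1 + c)) - c = 2*(1 + c)/(-2 + c) - c = -c + 2*(1 + c)/(-2 + c))
(a(0, 3)*(-23))*R(5) = ((-7 + 0)*(-23))*((2 - 1*5² + 4*5)/(-2 + 5)) = (-7*(-23))*((2 - 1*25 + 20)/3) = 161*((2 - 25 + 20)/3) = 161*((⅓)*(-3)) = 161*(-1) = -161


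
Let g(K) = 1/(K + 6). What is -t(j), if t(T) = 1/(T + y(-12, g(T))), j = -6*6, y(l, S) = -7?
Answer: 1/43 ≈ 0.023256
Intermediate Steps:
g(K) = 1/(6 + K)
j = -36 (j = -2*18 = -36)
t(T) = 1/(-7 + T) (t(T) = 1/(T - 7) = 1/(-7 + T))
-t(j) = -1/(-7 - 36) = -1/(-43) = -1*(-1/43) = 1/43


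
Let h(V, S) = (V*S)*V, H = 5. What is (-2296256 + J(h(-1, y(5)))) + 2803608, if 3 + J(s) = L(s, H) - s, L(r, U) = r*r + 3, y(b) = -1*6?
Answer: 507394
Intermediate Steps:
y(b) = -6
L(r, U) = 3 + r² (L(r, U) = r² + 3 = 3 + r²)
h(V, S) = S*V² (h(V, S) = (S*V)*V = S*V²)
J(s) = s² - s (J(s) = -3 + ((3 + s²) - s) = -3 + (3 + s² - s) = s² - s)
(-2296256 + J(h(-1, y(5)))) + 2803608 = (-2296256 + (-6*(-1)²)*(-1 - 6*(-1)²)) + 2803608 = (-2296256 + (-6*1)*(-1 - 6*1)) + 2803608 = (-2296256 - 6*(-1 - 6)) + 2803608 = (-2296256 - 6*(-7)) + 2803608 = (-2296256 + 42) + 2803608 = -2296214 + 2803608 = 507394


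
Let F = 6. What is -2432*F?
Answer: -14592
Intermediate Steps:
-2432*F = -2432*6 = -14592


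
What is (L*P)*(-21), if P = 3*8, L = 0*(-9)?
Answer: 0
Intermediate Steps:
L = 0
P = 24
(L*P)*(-21) = (0*24)*(-21) = 0*(-21) = 0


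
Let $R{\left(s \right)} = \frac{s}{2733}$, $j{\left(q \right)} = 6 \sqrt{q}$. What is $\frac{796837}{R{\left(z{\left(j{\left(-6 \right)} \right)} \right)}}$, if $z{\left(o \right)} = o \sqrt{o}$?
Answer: $- \frac{725918507 \cdot 6^{\frac{3}{4}} \sqrt{i}}{72} \approx -2.7331 \cdot 10^{7} - 2.7331 \cdot 10^{7} i$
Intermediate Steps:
$z{\left(o \right)} = o^{\frac{3}{2}}$
$R{\left(s \right)} = \frac{s}{2733}$ ($R{\left(s \right)} = s \frac{1}{2733} = \frac{s}{2733}$)
$\frac{796837}{R{\left(z{\left(j{\left(-6 \right)} \right)} \right)}} = \frac{796837}{\frac{1}{2733} \left(6 \sqrt{-6}\right)^{\frac{3}{2}}} = \frac{796837}{\frac{1}{2733} \left(6 i \sqrt{6}\right)^{\frac{3}{2}}} = \frac{796837}{\frac{1}{2733} \cdot 36 \sqrt[4]{6} i^{\frac{3}{2}}} = \frac{796837}{\frac{12}{911} \sqrt[4]{6} i^{\frac{3}{2}}} = 796837 \left(- \frac{911 \cdot 6^{\frac{3}{4}} \sqrt{i}}{72}\right) = - \frac{725918507 \cdot 6^{\frac{3}{4}} \sqrt{i}}{72}$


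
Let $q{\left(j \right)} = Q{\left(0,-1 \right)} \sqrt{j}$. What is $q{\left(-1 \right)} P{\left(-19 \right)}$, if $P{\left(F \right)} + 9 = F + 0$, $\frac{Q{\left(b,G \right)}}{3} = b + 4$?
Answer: $- 336 i \approx - 336.0 i$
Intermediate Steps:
$Q{\left(b,G \right)} = 12 + 3 b$ ($Q{\left(b,G \right)} = 3 \left(b + 4\right) = 3 \left(4 + b\right) = 12 + 3 b$)
$P{\left(F \right)} = -9 + F$ ($P{\left(F \right)} = -9 + \left(F + 0\right) = -9 + F$)
$q{\left(j \right)} = 12 \sqrt{j}$ ($q{\left(j \right)} = \left(12 + 3 \cdot 0\right) \sqrt{j} = \left(12 + 0\right) \sqrt{j} = 12 \sqrt{j}$)
$q{\left(-1 \right)} P{\left(-19 \right)} = 12 \sqrt{-1} \left(-9 - 19\right) = 12 i \left(-28\right) = - 336 i$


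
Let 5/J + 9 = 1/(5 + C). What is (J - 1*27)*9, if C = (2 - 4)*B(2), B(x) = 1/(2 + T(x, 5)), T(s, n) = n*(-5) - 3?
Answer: -144153/581 ≈ -248.11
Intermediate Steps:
T(s, n) = -3 - 5*n (T(s, n) = -5*n - 3 = -3 - 5*n)
B(x) = -1/26 (B(x) = 1/(2 + (-3 - 5*5)) = 1/(2 + (-3 - 25)) = 1/(2 - 28) = 1/(-26) = -1/26)
C = 1/13 (C = (2 - 4)*(-1/26) = -2*(-1/26) = 1/13 ≈ 0.076923)
J = -330/581 (J = 5/(-9 + 1/(5 + 1/13)) = 5/(-9 + 1/(66/13)) = 5/(-9 + 13/66) = 5/(-581/66) = 5*(-66/581) = -330/581 ≈ -0.56799)
(J - 1*27)*9 = (-330/581 - 1*27)*9 = (-330/581 - 27)*9 = -16017/581*9 = -144153/581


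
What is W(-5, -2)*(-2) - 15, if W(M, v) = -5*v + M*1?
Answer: -25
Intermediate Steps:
W(M, v) = M - 5*v (W(M, v) = -5*v + M = M - 5*v)
W(-5, -2)*(-2) - 15 = (-5 - 5*(-2))*(-2) - 15 = (-5 + 10)*(-2) - 15 = 5*(-2) - 15 = -10 - 15 = -25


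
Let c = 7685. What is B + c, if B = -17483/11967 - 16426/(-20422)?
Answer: 938988625403/122195037 ≈ 7684.3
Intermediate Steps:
B = -80233942/122195037 (B = -17483*1/11967 - 16426*(-1/20422) = -17483/11967 + 8213/10211 = -80233942/122195037 ≈ -0.65661)
B + c = -80233942/122195037 + 7685 = 938988625403/122195037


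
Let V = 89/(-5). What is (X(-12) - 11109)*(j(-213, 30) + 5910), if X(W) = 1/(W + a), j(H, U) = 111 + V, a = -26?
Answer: -6335522144/95 ≈ -6.6690e+7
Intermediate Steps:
V = -89/5 (V = 89*(-1/5) = -89/5 ≈ -17.800)
j(H, U) = 466/5 (j(H, U) = 111 - 89/5 = 466/5)
X(W) = 1/(-26 + W) (X(W) = 1/(W - 26) = 1/(-26 + W))
(X(-12) - 11109)*(j(-213, 30) + 5910) = (1/(-26 - 12) - 11109)*(466/5 + 5910) = (1/(-38) - 11109)*(30016/5) = (-1/38 - 11109)*(30016/5) = -422143/38*30016/5 = -6335522144/95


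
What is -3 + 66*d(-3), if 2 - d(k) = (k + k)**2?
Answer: -2247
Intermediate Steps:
d(k) = 2 - 4*k**2 (d(k) = 2 - (k + k)**2 = 2 - (2*k)**2 = 2 - 4*k**2)
-3 + 66*d(-3) = -3 + 66*(2 - 4*(-3)**2) = -3 + 66*(2 - 4*9) = -3 + 66*(2 - 36) = -3 + 66*(-34) = -3 - 2244 = -2247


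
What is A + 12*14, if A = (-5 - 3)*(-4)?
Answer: 200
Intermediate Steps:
A = 32 (A = -8*(-4) = 32)
A + 12*14 = 32 + 12*14 = 32 + 168 = 200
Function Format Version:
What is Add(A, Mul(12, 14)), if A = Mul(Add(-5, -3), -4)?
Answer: 200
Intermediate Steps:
A = 32 (A = Mul(-8, -4) = 32)
Add(A, Mul(12, 14)) = Add(32, Mul(12, 14)) = Add(32, 168) = 200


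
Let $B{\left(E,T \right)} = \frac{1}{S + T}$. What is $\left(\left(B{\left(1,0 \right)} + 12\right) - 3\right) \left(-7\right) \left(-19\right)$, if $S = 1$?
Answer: $1330$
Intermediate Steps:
$B{\left(E,T \right)} = \frac{1}{1 + T}$
$\left(\left(B{\left(1,0 \right)} + 12\right) - 3\right) \left(-7\right) \left(-19\right) = \left(\left(\frac{1}{1 + 0} + 12\right) - 3\right) \left(-7\right) \left(-19\right) = \left(\left(1^{-1} + 12\right) - 3\right) \left(-7\right) \left(-19\right) = \left(\left(1 + 12\right) - 3\right) \left(-7\right) \left(-19\right) = \left(13 - 3\right) \left(-7\right) \left(-19\right) = 10 \left(-7\right) \left(-19\right) = \left(-70\right) \left(-19\right) = 1330$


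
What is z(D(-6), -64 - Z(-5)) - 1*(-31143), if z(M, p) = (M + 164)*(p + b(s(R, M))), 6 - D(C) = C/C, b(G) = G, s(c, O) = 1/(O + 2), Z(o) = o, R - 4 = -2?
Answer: 148373/7 ≈ 21196.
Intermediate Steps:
R = 2 (R = 4 - 2 = 2)
s(c, O) = 1/(2 + O)
D(C) = 5 (D(C) = 6 - C/C = 6 - 1*1 = 6 - 1 = 5)
z(M, p) = (164 + M)*(p + 1/(2 + M)) (z(M, p) = (M + 164)*(p + 1/(2 + M)) = (164 + M)*(p + 1/(2 + M)))
z(D(-6), -64 - Z(-5)) - 1*(-31143) = (164 + 5 + (-64 - 1*(-5))*(2 + 5)*(164 + 5))/(2 + 5) - 1*(-31143) = (164 + 5 + (-64 + 5)*7*169)/7 + 31143 = (164 + 5 - 59*7*169)/7 + 31143 = (164 + 5 - 69797)/7 + 31143 = (1/7)*(-69628) + 31143 = -69628/7 + 31143 = 148373/7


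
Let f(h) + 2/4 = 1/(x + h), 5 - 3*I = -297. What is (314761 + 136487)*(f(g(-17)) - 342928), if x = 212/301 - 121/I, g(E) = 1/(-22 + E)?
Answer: -287089566637470408/1855223 ≈ -1.5475e+11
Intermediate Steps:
I = 302/3 (I = 5/3 - ⅓*(-297) = 5/3 + 99 = 302/3 ≈ 100.67)
x = -45239/90902 (x = 212/301 - 121/302/3 = 212*(1/301) - 121*3/302 = 212/301 - 363/302 = -45239/90902 ≈ -0.49767)
f(h) = -½ + 1/(-45239/90902 + h)
(314761 + 136487)*(f(g(-17)) - 342928) = (314761 + 136487)*((227043 - 90902/(-22 - 17))/(2*(-45239 + 90902/(-22 - 17))) - 342928) = 451248*((227043 - 90902/(-39))/(2*(-45239 + 90902/(-39))) - 342928) = 451248*((227043 - 90902*(-1/39))/(2*(-45239 + 90902*(-1/39))) - 342928) = 451248*((227043 + 90902/39)/(2*(-45239 - 90902/39)) - 342928) = 451248*((½)*(8945579/39)/(-1855223/39) - 342928) = 451248*((½)*(-39/1855223)*(8945579/39) - 342928) = 451248*(-8945579/3710446 - 342928) = 451248*(-1272424771467/3710446) = -287089566637470408/1855223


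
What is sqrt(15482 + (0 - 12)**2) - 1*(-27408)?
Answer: 27408 + sqrt(15626) ≈ 27533.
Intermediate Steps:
sqrt(15482 + (0 - 12)**2) - 1*(-27408) = sqrt(15482 + (-12)**2) + 27408 = sqrt(15482 + 144) + 27408 = sqrt(15626) + 27408 = 27408 + sqrt(15626)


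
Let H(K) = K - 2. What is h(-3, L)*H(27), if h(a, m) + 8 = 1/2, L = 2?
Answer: -375/2 ≈ -187.50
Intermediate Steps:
h(a, m) = -15/2 (h(a, m) = -8 + 1/2 = -15/2)
H(K) = -2 + K
h(-3, L)*H(27) = -15*(-2 + 27)/2 = -15/2*25 = -375/2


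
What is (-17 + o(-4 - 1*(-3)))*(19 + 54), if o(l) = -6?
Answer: -1679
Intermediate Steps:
(-17 + o(-4 - 1*(-3)))*(19 + 54) = (-17 - 6)*(19 + 54) = -23*73 = -1679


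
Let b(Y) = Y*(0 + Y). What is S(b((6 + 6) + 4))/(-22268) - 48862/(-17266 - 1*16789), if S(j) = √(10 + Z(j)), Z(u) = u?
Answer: 48862/34055 - √266/22268 ≈ 1.4341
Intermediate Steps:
b(Y) = Y² (b(Y) = Y*Y = Y²)
S(j) = √(10 + j)
S(b((6 + 6) + 4))/(-22268) - 48862/(-17266 - 1*16789) = √(10 + ((6 + 6) + 4)²)/(-22268) - 48862/(-17266 - 1*16789) = √(10 + (12 + 4)²)*(-1/22268) - 48862/(-17266 - 16789) = √(10 + 16²)*(-1/22268) - 48862/(-34055) = √(10 + 256)*(-1/22268) - 48862*(-1/34055) = √266*(-1/22268) + 48862/34055 = -√266/22268 + 48862/34055 = 48862/34055 - √266/22268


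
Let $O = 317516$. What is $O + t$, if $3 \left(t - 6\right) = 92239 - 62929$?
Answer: $327292$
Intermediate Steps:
$t = 9776$ ($t = 6 + \frac{92239 - 62929}{3} = 6 + \frac{1}{3} \cdot 29310 = 6 + 9770 = 9776$)
$O + t = 317516 + 9776 = 327292$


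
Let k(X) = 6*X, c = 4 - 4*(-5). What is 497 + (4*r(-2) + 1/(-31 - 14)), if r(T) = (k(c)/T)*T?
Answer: 48284/45 ≈ 1073.0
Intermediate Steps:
c = 24 (c = 4 + 20 = 24)
r(T) = 144 (r(T) = ((6*24)/T)*T = (144/T)*T = 144)
497 + (4*r(-2) + 1/(-31 - 14)) = 497 + (4*144 + 1/(-31 - 14)) = 497 + (576 + 1/(-45)) = 497 + (576 - 1/45) = 497 + 25919/45 = 48284/45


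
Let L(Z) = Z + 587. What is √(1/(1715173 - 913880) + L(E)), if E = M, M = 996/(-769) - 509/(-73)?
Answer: √1199221692532665338808633/44982185141 ≈ 24.345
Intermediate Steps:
M = 318713/56137 (M = 996*(-1/769) - 509*(-1/73) = -996/769 + 509/73 = 318713/56137 ≈ 5.6774)
E = 318713/56137 ≈ 5.6774
L(Z) = 587 + Z
√(1/(1715173 - 913880) + L(E)) = √(1/(1715173 - 913880) + (587 + 318713/56137)) = √(1/801293 + 33271132/56137) = √(26659925229813/44982185141) = √1199221692532665338808633/44982185141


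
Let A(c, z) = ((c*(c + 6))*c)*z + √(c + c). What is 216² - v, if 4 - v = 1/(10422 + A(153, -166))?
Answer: 989371186829275497362/21207476353196215 - √34/127244858119177290 ≈ 46652.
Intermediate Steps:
A(c, z) = √2*√c + z*c²*(6 + c) (A(c, z) = ((c*(6 + c))*c)*z + √(2*c) = (c²*(6 + c))*z + √2*√c = z*c²*(6 + c) + √2*√c = √2*√c + z*c²*(6 + c))
v = 4 - 1/(-617846724 + 3*√34) (v = 4 - 1/(10422 + (-166*153³ + √2*√153 + 6*(-166)*153²)) = 4 - 1/(10422 + (-166*3581577 + √2*(3*√17) + 6*(-166)*23409)) = 4 - 1/(10422 + (-594541782 + 3*√34 - 23315364)) = 4 - 1/(10422 + (-617857146 + 3*√34)) = 4 - 1/(-617846724 + 3*√34) ≈ 4.0000)
216² - v = 216² - (84829905447109678/21207476353196215 + √34/127244858119177290) = 46656 + (-84829905447109678/21207476353196215 - √34/127244858119177290) = 989371186829275497362/21207476353196215 - √34/127244858119177290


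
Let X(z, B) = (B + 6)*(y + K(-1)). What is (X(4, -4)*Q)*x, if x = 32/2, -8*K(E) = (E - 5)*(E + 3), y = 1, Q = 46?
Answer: 3680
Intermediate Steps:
K(E) = -(-5 + E)*(3 + E)/8 (K(E) = -(E - 5)*(E + 3)/8 = -(-5 + E)*(3 + E)/8)
x = 16 (x = 32*(½) = 16)
X(z, B) = 15 + 5*B/2 (X(z, B) = (B + 6)*(1 + (15/8 - ⅛*(-1)² + (¼)*(-1))) = (6 + B)*(1 + (15/8 - ⅛*1 - ¼)) = (6 + B)*(1 + (15/8 - ⅛ - ¼)) = (6 + B)*(1 + 3/2) = (6 + B)*(5/2) = 15 + 5*B/2)
(X(4, -4)*Q)*x = ((15 + (5/2)*(-4))*46)*16 = ((15 - 10)*46)*16 = (5*46)*16 = 230*16 = 3680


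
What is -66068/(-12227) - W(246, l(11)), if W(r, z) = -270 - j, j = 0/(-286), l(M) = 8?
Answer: 3367358/12227 ≈ 275.40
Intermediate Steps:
j = 0 (j = 0*(-1/286) = 0)
W(r, z) = -270 (W(r, z) = -270 - 1*0 = -270 + 0 = -270)
-66068/(-12227) - W(246, l(11)) = -66068/(-12227) - 1*(-270) = -66068*(-1/12227) + 270 = 66068/12227 + 270 = 3367358/12227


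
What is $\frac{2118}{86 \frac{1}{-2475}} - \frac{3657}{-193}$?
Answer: $- \frac{505700574}{8299} \approx -60935.0$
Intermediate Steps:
$\frac{2118}{86 \frac{1}{-2475}} - \frac{3657}{-193} = \frac{2118}{86 \left(- \frac{1}{2475}\right)} - - \frac{3657}{193} = \frac{2118}{- \frac{86}{2475}} + \frac{3657}{193} = 2118 \left(- \frac{2475}{86}\right) + \frac{3657}{193} = - \frac{2621025}{43} + \frac{3657}{193} = - \frac{505700574}{8299}$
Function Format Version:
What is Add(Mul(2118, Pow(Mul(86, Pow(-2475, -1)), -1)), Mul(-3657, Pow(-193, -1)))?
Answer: Rational(-505700574, 8299) ≈ -60935.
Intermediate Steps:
Add(Mul(2118, Pow(Mul(86, Pow(-2475, -1)), -1)), Mul(-3657, Pow(-193, -1))) = Add(Mul(2118, Pow(Mul(86, Rational(-1, 2475)), -1)), Mul(-3657, Rational(-1, 193))) = Add(Mul(2118, Pow(Rational(-86, 2475), -1)), Rational(3657, 193)) = Add(Mul(2118, Rational(-2475, 86)), Rational(3657, 193)) = Add(Rational(-2621025, 43), Rational(3657, 193)) = Rational(-505700574, 8299)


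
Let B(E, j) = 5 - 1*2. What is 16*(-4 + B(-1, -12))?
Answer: -16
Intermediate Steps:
B(E, j) = 3 (B(E, j) = 5 - 2 = 3)
16*(-4 + B(-1, -12)) = 16*(-4 + 3) = 16*(-1) = -16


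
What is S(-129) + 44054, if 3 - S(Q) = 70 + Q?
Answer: 44116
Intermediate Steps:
S(Q) = -67 - Q (S(Q) = 3 - (70 + Q) = 3 + (-70 - Q) = -67 - Q)
S(-129) + 44054 = (-67 - 1*(-129)) + 44054 = (-67 + 129) + 44054 = 62 + 44054 = 44116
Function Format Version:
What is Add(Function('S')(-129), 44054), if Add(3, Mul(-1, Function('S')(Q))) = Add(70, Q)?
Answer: 44116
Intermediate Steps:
Function('S')(Q) = Add(-67, Mul(-1, Q)) (Function('S')(Q) = Add(3, Mul(-1, Add(70, Q))) = Add(3, Add(-70, Mul(-1, Q))) = Add(-67, Mul(-1, Q)))
Add(Function('S')(-129), 44054) = Add(Add(-67, Mul(-1, -129)), 44054) = Add(Add(-67, 129), 44054) = Add(62, 44054) = 44116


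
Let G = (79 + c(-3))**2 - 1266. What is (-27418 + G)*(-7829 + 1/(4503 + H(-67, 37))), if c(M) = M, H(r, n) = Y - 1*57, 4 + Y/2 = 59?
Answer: 204275922021/1139 ≈ 1.7935e+8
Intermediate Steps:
Y = 110 (Y = -8 + 2*59 = -8 + 118 = 110)
H(r, n) = 53 (H(r, n) = 110 - 1*57 = 110 - 57 = 53)
G = 4510 (G = (79 - 3)**2 - 1266 = 76**2 - 1266 = 5776 - 1266 = 4510)
(-27418 + G)*(-7829 + 1/(4503 + H(-67, 37))) = (-27418 + 4510)*(-7829 + 1/(4503 + 53)) = -22908*(-7829 + 1/4556) = -22908*(-35668923/4556) = 204275922021/1139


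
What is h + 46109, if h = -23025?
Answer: 23084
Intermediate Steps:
h + 46109 = -23025 + 46109 = 23084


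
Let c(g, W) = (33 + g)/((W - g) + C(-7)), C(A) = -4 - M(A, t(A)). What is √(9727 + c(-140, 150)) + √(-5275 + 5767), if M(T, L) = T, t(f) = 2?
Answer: 2*√123 + 36*√644307/293 ≈ 120.80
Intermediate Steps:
C(A) = -4 - A
c(g, W) = (33 + g)/(3 + W - g) (c(g, W) = (33 + g)/((W - g) + (-4 - 1*(-7))) = (33 + g)/((W - g) + (-4 + 7)) = (33 + g)/((W - g) + 3) = (33 + g)/(3 + W - g))
√(9727 + c(-140, 150)) + √(-5275 + 5767) = √(9727 + (33 - 140)/(3 + 150 - 1*(-140))) + √(-5275 + 5767) = √(9727 - 107/(3 + 150 + 140)) + √492 = √(9727 - 107/293) + 2*√123 = √(2849904/293) + 2*√123 = 36*√644307/293 + 2*√123 = 2*√123 + 36*√644307/293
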